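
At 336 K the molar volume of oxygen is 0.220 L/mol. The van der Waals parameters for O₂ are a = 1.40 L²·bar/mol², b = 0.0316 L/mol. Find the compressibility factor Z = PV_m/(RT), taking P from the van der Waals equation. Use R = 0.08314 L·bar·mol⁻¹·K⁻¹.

Z ≈ 0.9399

P = RT/(V_m − b) − a/V_m² = (0.08314)(336)/(0.220 − 0.0316) − 1.40/(0.220)²
  = 27.935/0.18840 − 28.926 = 148.27 − 28.926 = 119.34 bar
Z = PV_m/(RT) = (119.34)(0.220)/((0.08314)(336)) = 26.255/27.935 = 0.9399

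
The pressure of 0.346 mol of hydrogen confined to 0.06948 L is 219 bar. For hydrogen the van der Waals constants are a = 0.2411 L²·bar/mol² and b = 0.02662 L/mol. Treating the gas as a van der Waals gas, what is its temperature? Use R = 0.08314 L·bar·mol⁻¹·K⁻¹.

T = (P + a n²/V²)(V − nb)/(nR)
P + a n²/V² = 219 + (0.2411)(0.346)²/(0.06948)² = 224.98 bar
V − nb = 0.06948 − (0.346)(0.02662) = 0.060269 L
T = (224.98)(0.060269)/((0.346)(0.08314)) = 471.4 K

T ≈ 471.4 K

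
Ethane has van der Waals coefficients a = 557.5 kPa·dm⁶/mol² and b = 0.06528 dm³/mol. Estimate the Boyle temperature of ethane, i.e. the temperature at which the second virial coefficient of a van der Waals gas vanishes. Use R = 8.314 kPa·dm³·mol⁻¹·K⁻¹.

T_B ≈ 1027 K

For a van der Waals gas the second virial coefficient B₂ = b − a/(RT) vanishes at T_B = a/(Rb).
T_B = 557.5/(8.314×0.06528) = 557.5/0.54274 = 1027 K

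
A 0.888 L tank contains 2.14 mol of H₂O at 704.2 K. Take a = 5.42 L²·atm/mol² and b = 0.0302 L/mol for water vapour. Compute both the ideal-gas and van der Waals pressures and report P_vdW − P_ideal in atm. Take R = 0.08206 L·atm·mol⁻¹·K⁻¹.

Ideal: P_ideal = nRT/V = (2.14)(0.08206)(704.2)/0.888 = 139.261 atm
vdW: P = nRT/(V − nb) − a n²/V² = 123.663/0.823372 − 24.8214/0.788544 = 150.191 − 31.4775 = 118.714 atm
ΔP = 118.714 − 139.261 = -20.55 atm

ΔP ≈ -20.55 atm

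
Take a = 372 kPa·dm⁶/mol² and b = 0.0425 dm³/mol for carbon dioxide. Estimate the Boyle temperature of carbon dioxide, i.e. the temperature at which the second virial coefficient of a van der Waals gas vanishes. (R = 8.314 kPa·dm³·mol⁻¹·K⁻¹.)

T_B ≈ 1053 K

For a van der Waals gas the second virial coefficient B₂ = b − a/(RT) vanishes at T_B = a/(Rb).
T_B = 372/(8.314×0.0425) = 372/0.35335 = 1053 K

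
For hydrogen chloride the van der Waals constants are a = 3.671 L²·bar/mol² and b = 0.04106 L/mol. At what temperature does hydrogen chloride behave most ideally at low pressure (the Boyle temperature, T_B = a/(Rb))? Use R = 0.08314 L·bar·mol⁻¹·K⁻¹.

T_B ≈ 1075 K

For a van der Waals gas the second virial coefficient B₂ = b − a/(RT) vanishes at T_B = a/(Rb).
T_B = 3.671/(0.08314×0.04106) = 3.671/0.0034137 = 1075 K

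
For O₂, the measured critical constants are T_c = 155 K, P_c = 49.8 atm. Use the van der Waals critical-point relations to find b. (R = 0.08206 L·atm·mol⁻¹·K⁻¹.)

b ≈ 0.03193 L/mol

From T_c = 8a/(27Rb) and P_c = a/(27b²): b = R T_c/(8 P_c).
b = (0.08206)(155)/(8×49.8) = 12.719/398.40 = 0.03193 L/mol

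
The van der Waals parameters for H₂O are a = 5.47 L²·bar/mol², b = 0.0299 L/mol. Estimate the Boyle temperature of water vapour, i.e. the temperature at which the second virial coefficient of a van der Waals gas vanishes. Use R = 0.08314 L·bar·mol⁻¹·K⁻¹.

For a van der Waals gas the second virial coefficient B₂ = b − a/(RT) vanishes at T_B = a/(Rb).
T_B = 5.47/(0.08314×0.0299) = 5.47/0.0024859 = 2200 K

T_B ≈ 2200 K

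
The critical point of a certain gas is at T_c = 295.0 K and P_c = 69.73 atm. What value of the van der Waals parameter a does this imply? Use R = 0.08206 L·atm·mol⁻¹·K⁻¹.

a ≈ 3.545 L²·atm/mol²

From T_c = 8a/(27Rb) and P_c = a/(27b²): a = 27 R² T_c²/(64 P_c).
a = 27×(0.08206)²×(295.0)²/(64×69.73) = 15822/4462.7 = 3.545 L²·atm/mol²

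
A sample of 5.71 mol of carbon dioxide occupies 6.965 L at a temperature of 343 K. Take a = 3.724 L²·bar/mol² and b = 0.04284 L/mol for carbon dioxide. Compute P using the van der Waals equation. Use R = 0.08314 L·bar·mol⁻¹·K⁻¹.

P ≈ 21.73 bar

P = nRT/(V − nb) − a n²/V²
nRT/(V − nb) = (5.71)(0.08314)(343)/(6.965 − 5.71×0.04284) = 162.83/6.7204 = 24.229 bar
a n²/V² = (3.724)(5.71)²/(6.965)² = 2.5029 bar
P = 24.229 − 2.5029 = 21.73 bar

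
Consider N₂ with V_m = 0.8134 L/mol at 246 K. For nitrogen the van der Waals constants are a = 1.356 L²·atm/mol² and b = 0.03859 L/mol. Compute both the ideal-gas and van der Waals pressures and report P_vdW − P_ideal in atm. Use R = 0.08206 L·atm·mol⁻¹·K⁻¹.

ΔP ≈ -0.813 atm

Ideal: P_ideal = RT/V_m = (0.08206)(246)/0.8134 = 24.8178 atm
vdW: P = RT/(V_m − b) − a/V_m² = 20.1868/0.774810 − 1.356/0.661620 = 26.0539 − 2.04951 = 24.0044 atm
ΔP = 24.0044 − 24.8178 = -0.813 atm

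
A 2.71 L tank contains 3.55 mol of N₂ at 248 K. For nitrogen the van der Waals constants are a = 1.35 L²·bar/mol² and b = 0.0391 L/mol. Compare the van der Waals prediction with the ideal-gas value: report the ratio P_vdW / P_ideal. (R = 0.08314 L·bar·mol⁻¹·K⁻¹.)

Ideal: P_ideal = nRT/V = (3.55)(0.08314)(248)/2.71 = 27.0098 bar
vdW: P = nRT/(V − nb) − a n²/V² = 73.1965/2.57120 − 17.0134/7.34410 = 28.4678 − 2.31661 = 26.1512 bar
Ratio = 26.1512/27.0098 = 0.9682

P_vdW / P_ideal ≈ 0.9682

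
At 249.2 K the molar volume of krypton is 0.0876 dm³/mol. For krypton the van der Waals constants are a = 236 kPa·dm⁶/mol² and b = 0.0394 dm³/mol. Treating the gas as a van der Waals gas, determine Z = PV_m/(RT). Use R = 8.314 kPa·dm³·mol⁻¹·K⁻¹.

Z ≈ 0.5171

P = RT/(V_m − b) − a/V_m² = (8.314)(249.2)/(0.0876 − 0.0394) − 236/(0.0876)²
  = 2071.8/0.048200 − 30754 = 42983 − 30754 = 12229 kPa
Z = PV_m/(RT) = (12229)(0.0876)/((8.314)(249.2)) = 1071.3/2071.8 = 0.5171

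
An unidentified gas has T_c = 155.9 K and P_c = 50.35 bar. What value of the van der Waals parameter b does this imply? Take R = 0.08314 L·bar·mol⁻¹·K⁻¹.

b ≈ 0.03218 L/mol

From T_c = 8a/(27Rb) and P_c = a/(27b²): b = R T_c/(8 P_c).
b = (0.08314)(155.9)/(8×50.35) = 12.962/402.80 = 0.03218 L/mol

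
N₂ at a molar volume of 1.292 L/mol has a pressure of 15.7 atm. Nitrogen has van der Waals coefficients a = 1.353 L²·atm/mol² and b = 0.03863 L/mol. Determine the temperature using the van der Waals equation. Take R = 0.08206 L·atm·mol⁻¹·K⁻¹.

T = (P + a/V_m²)(V_m − b)/R
P + a/V_m² = 15.7 + 1.353/(1.292)² = 16.511 atm
V_m − b = 1.292 − 0.03863 = 1.2534 L/mol
T = (16.511)(1.2534)/0.08206 = 252.2 K

T ≈ 252.2 K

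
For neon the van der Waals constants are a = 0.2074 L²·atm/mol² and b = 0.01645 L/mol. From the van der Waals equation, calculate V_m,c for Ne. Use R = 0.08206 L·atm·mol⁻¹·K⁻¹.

V_m,c ≈ 0.04935 L/mol

For a van der Waals gas, V_m,c = 3b.
V_m,c = 3×0.01645 = 0.04935 L/mol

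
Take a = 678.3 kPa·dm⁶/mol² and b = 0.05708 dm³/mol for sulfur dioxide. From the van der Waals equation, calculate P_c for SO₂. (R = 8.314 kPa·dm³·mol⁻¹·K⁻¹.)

P_c ≈ 7711 kPa

For a van der Waals gas, P_c = a/(27b²).
P_c = 678.3/(27×(0.05708)²) = 678.3/0.087969 = 7711 kPa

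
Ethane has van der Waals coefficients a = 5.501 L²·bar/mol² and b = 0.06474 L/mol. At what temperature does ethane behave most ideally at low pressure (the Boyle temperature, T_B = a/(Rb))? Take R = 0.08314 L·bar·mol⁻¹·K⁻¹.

T_B ≈ 1022 K

For a van der Waals gas the second virial coefficient B₂ = b − a/(RT) vanishes at T_B = a/(Rb).
T_B = 5.501/(0.08314×0.06474) = 5.501/0.0053825 = 1022 K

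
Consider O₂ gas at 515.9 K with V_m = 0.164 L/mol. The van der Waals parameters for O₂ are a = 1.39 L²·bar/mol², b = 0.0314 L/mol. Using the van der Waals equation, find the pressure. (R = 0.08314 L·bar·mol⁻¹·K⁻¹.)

P ≈ 271.8 bar

P = RT/(V_m − b) − a/V_m²
RT/(V_m − b) = (0.08314)(515.9)/(0.164 − 0.0314) = 42.892/0.13260 = 323.47 bar
a/V_m² = 1.39/(0.164)² = 51.681 bar
P = 323.47 − 51.681 = 271.8 bar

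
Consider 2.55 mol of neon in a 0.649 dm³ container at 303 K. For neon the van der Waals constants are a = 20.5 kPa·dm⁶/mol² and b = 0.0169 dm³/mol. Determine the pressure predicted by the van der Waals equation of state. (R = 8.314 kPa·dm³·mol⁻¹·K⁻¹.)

P ≈ 10286 kPa

P = nRT/(V − nb) − a n²/V²
nRT/(V − nb) = (2.55)(8.314)(303)/(0.649 − 2.55×0.0169) = 6423.8/0.60591 = 10602 kPa
a n²/V² = (20.5)(2.55)²/(0.649)² = 316.48 kPa
P = 10602 − 316.48 = 10286 kPa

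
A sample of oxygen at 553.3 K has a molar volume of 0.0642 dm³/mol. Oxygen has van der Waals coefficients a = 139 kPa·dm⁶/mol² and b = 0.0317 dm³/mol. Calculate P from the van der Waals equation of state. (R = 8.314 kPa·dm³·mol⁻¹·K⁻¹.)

P ≈ 107818 kPa

P = RT/(V_m − b) − a/V_m²
RT/(V_m − b) = (8.314)(553.3)/(0.0642 − 0.0317) = 4600.1/0.032500 = 141542 kPa
a/V_m² = 139/(0.0642)² = 33724 kPa
P = 141542 − 33724 = 107818 kPa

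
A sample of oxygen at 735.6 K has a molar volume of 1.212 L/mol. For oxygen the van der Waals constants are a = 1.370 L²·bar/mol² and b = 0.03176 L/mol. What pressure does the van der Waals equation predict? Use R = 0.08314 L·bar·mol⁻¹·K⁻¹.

P = RT/(V_m − b) − a/V_m²
RT/(V_m − b) = (0.08314)(735.6)/(1.212 − 0.03176) = 61.158/1.1802 = 51.820 bar
a/V_m² = 1.370/(1.212)² = 0.93264 bar
P = 51.820 − 0.93264 = 50.89 bar

P ≈ 50.89 bar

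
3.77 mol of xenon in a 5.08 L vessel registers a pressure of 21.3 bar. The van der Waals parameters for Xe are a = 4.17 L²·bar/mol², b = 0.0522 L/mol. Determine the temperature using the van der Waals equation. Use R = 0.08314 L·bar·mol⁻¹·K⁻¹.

T = (P + a n²/V²)(V − nb)/(nR)
P + a n²/V² = 21.3 + (4.17)(3.77)²/(5.08)² = 23.597 bar
V − nb = 5.08 − (3.77)(0.0522) = 4.8832 L
T = (23.597)(4.8832)/((3.77)(0.08314)) = 367.6 K

T ≈ 367.6 K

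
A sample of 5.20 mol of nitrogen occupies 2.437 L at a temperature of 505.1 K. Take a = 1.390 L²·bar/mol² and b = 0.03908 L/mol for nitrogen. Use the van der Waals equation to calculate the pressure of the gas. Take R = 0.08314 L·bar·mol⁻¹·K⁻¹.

P = nRT/(V − nb) − a n²/V²
nRT/(V − nb) = (5.20)(0.08314)(505.1)/(2.437 − 5.20×0.03908) = 218.37/2.2338 = 97.757 bar
a n²/V² = (1.390)(5.20)²/(2.437)² = 6.3286 bar
P = 97.757 − 6.3286 = 91.43 bar

P ≈ 91.43 bar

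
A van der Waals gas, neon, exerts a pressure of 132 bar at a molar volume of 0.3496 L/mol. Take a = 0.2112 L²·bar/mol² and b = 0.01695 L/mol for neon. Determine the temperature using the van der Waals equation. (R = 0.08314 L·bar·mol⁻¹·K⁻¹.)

T ≈ 535.1 K

T = (P + a/V_m²)(V_m − b)/R
P + a/V_m² = 132 + 0.2112/(0.3496)² = 133.73 bar
V_m − b = 0.3496 − 0.01695 = 0.33265 L/mol
T = (133.73)(0.33265)/0.08314 = 535.1 K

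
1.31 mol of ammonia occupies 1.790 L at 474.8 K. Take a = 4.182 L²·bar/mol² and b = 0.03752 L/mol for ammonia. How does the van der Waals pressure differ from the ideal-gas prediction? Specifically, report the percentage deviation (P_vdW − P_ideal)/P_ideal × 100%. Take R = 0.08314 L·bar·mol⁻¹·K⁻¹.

-4.93 %

Ideal: P_ideal = nRT/V = (1.31)(0.08314)(474.8)/1.790 = 28.8894 bar
vdW: P = nRT/(V − nb) − a n²/V² = 51.7121/1.74085 − 7.17673/3.20410 = 29.7051 − 2.23986 = 27.4652 bar
% deviation = (27.4652 − 28.8894)/28.8894 × 100% = -4.93%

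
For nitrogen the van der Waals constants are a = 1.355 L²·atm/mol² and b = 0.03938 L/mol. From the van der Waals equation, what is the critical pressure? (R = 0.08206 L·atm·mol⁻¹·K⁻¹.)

For a van der Waals gas, P_c = a/(27b²).
P_c = 1.355/(27×(0.03938)²) = 1.355/0.041871 = 32.36 atm

P_c ≈ 32.36 atm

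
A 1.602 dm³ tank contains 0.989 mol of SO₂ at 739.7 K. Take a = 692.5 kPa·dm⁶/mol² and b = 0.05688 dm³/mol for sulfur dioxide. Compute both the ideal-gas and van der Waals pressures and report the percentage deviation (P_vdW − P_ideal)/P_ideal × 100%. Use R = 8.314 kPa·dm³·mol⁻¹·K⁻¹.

-3.31 %

Ideal: P_ideal = nRT/V = (0.989)(8.314)(739.7)/1.602 = 3796.64 kPa
vdW: P = nRT/(V − nb) − a n²/V² = 6082.22/1.54575 − 677.349/2.56640 = 3934.80 − 263.930 = 3670.87 kPa
% deviation = (3670.87 − 3796.64)/3796.64 × 100% = -3.31%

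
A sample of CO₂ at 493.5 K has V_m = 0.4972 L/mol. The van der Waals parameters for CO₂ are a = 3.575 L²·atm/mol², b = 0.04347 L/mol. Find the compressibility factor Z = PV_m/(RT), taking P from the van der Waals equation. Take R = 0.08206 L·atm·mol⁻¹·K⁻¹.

P = RT/(V_m − b) − a/V_m² = (0.08206)(493.5)/(0.4972 − 0.04347) − 3.575/(0.4972)²
  = 40.497/0.45373 − 14.462 = 89.254 − 14.462 = 74.792 atm
Z = PV_m/(RT) = (74.792)(0.4972)/((0.08206)(493.5)) = 37.187/40.497 = 0.9183

Z ≈ 0.9183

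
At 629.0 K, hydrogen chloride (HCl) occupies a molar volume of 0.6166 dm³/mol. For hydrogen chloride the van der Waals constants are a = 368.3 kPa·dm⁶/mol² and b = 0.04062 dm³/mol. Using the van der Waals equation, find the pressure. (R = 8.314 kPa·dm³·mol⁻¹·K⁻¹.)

P = RT/(V_m − b) − a/V_m²
RT/(V_m − b) = (8.314)(629.0)/(0.6166 − 0.04062) = 5229.5/0.57598 = 9079.3 kPa
a/V_m² = 368.3/(0.6166)² = 968.71 kPa
P = 9079.3 − 968.71 = 8111 kPa

P ≈ 8111 kPa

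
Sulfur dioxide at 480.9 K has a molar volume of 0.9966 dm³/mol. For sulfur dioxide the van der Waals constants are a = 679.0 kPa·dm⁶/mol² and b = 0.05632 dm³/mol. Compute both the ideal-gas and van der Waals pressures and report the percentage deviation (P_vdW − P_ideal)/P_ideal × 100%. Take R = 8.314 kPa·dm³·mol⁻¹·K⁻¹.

Ideal: P_ideal = RT/V_m = (8.314)(480.9)/0.9966 = 4011.84 kPa
vdW: P = RT/(V_m − b) − a/V_m² = 3998.20/0.940280 − 679.0/0.993212 = 4252.14 − 683.641 = 3568.50 kPa
% deviation = (3568.50 − 4011.84)/4011.84 × 100% = -11.05%

-11.05 %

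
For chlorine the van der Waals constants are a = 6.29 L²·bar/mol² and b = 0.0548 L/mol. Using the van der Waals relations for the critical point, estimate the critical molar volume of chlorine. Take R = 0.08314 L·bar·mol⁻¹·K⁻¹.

For a van der Waals gas, V_m,c = 3b.
V_m,c = 3×0.0548 = 0.1644 L/mol

V_m,c ≈ 0.1644 L/mol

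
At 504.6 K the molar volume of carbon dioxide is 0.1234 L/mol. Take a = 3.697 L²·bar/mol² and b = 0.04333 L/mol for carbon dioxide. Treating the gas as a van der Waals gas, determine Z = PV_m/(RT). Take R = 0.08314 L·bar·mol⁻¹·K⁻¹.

P = RT/(V_m − b) − a/V_m² = (0.08314)(504.6)/(0.1234 − 0.04333) − 3.697/(0.1234)²
  = 41.952/0.080070 − 242.78 = 523.94 − 242.78 = 281.16 bar
Z = PV_m/(RT) = (281.16)(0.1234)/((0.08314)(504.6)) = 34.695/41.952 = 0.8270

Z ≈ 0.8270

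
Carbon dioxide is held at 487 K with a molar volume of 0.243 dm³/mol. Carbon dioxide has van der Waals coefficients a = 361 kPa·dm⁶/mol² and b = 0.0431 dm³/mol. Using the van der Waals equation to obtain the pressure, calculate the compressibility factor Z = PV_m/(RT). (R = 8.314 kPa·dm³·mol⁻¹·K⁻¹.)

Z ≈ 0.8487

P = RT/(V_m − b) − a/V_m² = (8.314)(487)/(0.243 − 0.0431) − 361/(0.243)²
  = 4048.9/0.19990 − 6113.6 = 20255 − 6113.6 = 14141 kPa
Z = PV_m/(RT) = (14141)(0.243)/((8.314)(487)) = 3436.3/4048.9 = 0.8487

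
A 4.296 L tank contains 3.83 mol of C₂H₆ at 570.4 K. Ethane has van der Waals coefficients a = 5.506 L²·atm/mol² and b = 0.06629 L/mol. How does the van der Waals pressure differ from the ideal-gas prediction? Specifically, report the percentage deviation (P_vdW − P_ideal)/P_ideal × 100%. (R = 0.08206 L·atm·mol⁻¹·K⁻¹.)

-4.21 %

Ideal: P_ideal = nRT/V = (3.83)(0.08206)(570.4)/4.296 = 41.7297 atm
vdW: P = nRT/(V − nb) − a n²/V² = 179.271/4.04211 − 80.7670/18.4556 = 44.3508 − 4.37629 = 39.9745 atm
% deviation = (39.9745 − 41.7297)/41.7297 × 100% = -4.21%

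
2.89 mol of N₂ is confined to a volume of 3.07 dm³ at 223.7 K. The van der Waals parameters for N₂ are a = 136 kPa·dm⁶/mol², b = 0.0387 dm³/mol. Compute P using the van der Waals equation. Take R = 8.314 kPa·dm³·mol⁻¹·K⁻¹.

P ≈ 1696 kPa

P = nRT/(V − nb) − a n²/V²
nRT/(V − nb) = (2.89)(8.314)(223.7)/(3.07 − 2.89×0.0387) = 5374.9/2.9582 = 1816.9 kPa
a n²/V² = (136)(2.89)²/(3.07)² = 120.52 kPa
P = 1816.9 − 120.52 = 1696 kPa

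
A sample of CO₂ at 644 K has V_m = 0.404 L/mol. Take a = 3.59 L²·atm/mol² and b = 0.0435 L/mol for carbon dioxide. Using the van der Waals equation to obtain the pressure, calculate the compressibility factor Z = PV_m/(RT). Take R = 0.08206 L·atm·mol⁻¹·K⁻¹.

Z ≈ 0.9525

P = RT/(V_m − b) − a/V_m² = (0.08206)(644)/(0.404 − 0.0435) − 3.59/(0.404)²
  = 52.847/0.36050 − 21.995 = 146.59 − 21.995 = 124.60 atm
Z = PV_m/(RT) = (124.60)(0.404)/((0.08206)(644)) = 50.338/52.847 = 0.9525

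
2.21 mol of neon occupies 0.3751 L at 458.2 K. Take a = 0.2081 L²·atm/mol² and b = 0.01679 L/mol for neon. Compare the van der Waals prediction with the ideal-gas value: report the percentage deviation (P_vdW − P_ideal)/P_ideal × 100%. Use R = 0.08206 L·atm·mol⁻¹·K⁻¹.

Ideal: P_ideal = nRT/V = (2.21)(0.08206)(458.2)/0.3751 = 221.530 atm
vdW: P = nRT/(V − nb) − a n²/V² = 83.0958/0.337994 − 1.01638/0.140700 = 245.850 − 7.22374 = 238.626 atm
% deviation = (238.626 − 221.530)/221.530 × 100% = 7.72%

7.72 %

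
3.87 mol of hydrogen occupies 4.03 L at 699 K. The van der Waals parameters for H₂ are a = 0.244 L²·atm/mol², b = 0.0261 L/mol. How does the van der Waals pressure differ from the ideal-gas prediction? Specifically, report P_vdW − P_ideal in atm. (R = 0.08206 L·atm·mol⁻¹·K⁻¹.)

Ideal: P_ideal = nRT/V = (3.87)(0.08206)(699)/4.03 = 55.0826 atm
vdW: P = nRT/(V − nb) − a n²/V² = 221.983/3.92899 − 3.65436/16.2409 = 56.4987 − 0.225010 = 56.2737 atm
ΔP = 56.2737 − 55.0826 = 1.191 atm

ΔP ≈ 1.191 atm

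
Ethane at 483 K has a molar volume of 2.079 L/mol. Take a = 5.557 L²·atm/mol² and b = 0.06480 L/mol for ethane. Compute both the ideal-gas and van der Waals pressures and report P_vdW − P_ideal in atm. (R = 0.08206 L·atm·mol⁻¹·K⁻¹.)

Ideal: P_ideal = RT/V_m = (0.08206)(483)/2.079 = 19.0644 atm
vdW: P = RT/(V_m − b) − a/V_m² = 39.6350/2.01420 − 5.557/4.32224 = 19.6778 − 1.28568 = 18.3921 atm
ΔP = 18.3921 − 19.0644 = -0.672 atm

ΔP ≈ -0.672 atm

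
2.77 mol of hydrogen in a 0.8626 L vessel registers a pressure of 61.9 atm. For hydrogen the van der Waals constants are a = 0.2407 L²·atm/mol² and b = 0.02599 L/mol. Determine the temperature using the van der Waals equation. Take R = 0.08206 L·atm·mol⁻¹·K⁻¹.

T ≈ 223.9 K

T = (P + a n²/V²)(V − nb)/(nR)
P + a n²/V² = 61.9 + (0.2407)(2.77)²/(0.8626)² = 64.382 atm
V − nb = 0.8626 − (2.77)(0.02599) = 0.79061 L
T = (64.382)(0.79061)/((2.77)(0.08206)) = 223.9 K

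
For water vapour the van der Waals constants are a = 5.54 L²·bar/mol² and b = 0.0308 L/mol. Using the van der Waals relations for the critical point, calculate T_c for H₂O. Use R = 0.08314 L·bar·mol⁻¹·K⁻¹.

For a van der Waals gas, T_c = 8a/(27Rb).
T_c = 8×5.54/(27×0.08314×0.0308) = 44.320/0.069139 = 641.0 K

T_c ≈ 641.0 K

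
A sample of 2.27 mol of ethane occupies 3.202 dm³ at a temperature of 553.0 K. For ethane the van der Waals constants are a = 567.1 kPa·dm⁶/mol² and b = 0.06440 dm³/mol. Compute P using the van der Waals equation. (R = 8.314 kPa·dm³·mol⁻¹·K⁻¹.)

P = nRT/(V − nb) − a n²/V²
nRT/(V − nb) = (2.27)(8.314)(553.0)/(3.202 − 2.27×0.06440) = 10437/3.0558 = 3415.5 kPa
a n²/V² = (567.1)(2.27)²/(3.202)² = 285.02 kPa
P = 3415.5 − 285.02 = 3130 kPa

P ≈ 3130 kPa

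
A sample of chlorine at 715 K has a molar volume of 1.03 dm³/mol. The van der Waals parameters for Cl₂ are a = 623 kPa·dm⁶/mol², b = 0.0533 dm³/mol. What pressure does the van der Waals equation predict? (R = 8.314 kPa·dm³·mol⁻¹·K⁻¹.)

P ≈ 5499 kPa

P = RT/(V_m − b) − a/V_m²
RT/(V_m − b) = (8.314)(715)/(1.03 − 0.0533) = 5944.5/0.97670 = 6086.3 kPa
a/V_m² = 623/(1.03)² = 587.24 kPa
P = 6086.3 − 587.24 = 5499 kPa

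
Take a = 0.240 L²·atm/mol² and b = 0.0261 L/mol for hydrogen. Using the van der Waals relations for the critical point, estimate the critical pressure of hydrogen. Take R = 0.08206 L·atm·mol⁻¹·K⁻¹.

P_c ≈ 13.05 atm

For a van der Waals gas, P_c = a/(27b²).
P_c = 0.240/(27×(0.0261)²) = 0.240/0.018393 = 13.05 atm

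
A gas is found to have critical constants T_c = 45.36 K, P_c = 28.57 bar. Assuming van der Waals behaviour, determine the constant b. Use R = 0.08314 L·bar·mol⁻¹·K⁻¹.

From T_c = 8a/(27Rb) and P_c = a/(27b²): b = R T_c/(8 P_c).
b = (0.08314)(45.36)/(8×28.57) = 3.7712/228.56 = 0.01650 L/mol

b ≈ 0.01650 L/mol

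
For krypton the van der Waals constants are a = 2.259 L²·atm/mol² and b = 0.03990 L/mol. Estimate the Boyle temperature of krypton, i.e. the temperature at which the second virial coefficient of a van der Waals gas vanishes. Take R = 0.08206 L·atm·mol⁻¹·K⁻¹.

For a van der Waals gas the second virial coefficient B₂ = b − a/(RT) vanishes at T_B = a/(Rb).
T_B = 2.259/(0.08206×0.03990) = 2.259/0.0032742 = 689.9 K

T_B ≈ 689.9 K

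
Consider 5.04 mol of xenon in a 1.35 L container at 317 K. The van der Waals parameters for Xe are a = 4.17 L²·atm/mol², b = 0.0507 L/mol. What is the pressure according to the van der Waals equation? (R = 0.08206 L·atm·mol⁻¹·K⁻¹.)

P ≈ 61.67 atm

P = nRT/(V − nb) − a n²/V²
nRT/(V − nb) = (5.04)(0.08206)(317)/(1.35 − 5.04×0.0507) = 131.11/1.0945 = 119.79 atm
a n²/V² = (4.17)(5.04)²/(1.35)² = 58.121 atm
P = 119.79 − 58.121 = 61.67 atm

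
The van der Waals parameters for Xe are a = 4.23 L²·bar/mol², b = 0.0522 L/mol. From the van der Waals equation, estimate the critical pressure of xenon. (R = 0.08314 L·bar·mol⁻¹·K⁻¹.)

P_c ≈ 57.50 bar

For a van der Waals gas, P_c = a/(27b²).
P_c = 4.23/(27×(0.0522)²) = 4.23/0.073571 = 57.50 bar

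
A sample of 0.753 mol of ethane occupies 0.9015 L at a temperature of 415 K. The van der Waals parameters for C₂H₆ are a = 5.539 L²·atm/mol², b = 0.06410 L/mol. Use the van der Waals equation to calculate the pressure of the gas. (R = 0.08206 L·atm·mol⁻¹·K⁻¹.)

P ≈ 26.19 atm

P = nRT/(V − nb) − a n²/V²
nRT/(V − nb) = (0.753)(0.08206)(415)/(0.9015 − 0.753×0.06410) = 25.643/0.85323 = 30.054 atm
a n²/V² = (5.539)(0.753)²/(0.9015)² = 3.8645 atm
P = 30.054 − 3.8645 = 26.19 atm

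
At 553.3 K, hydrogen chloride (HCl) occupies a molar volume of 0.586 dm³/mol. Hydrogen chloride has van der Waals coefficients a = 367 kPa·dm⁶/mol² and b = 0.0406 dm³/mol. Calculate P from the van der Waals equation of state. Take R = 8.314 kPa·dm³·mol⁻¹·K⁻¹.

P ≈ 7366 kPa

P = RT/(V_m − b) − a/V_m²
RT/(V_m − b) = (8.314)(553.3)/(0.586 − 0.0406) = 4600.1/0.54540 = 8434.4 kPa
a/V_m² = 367/(0.586)² = 1068.7 kPa
P = 8434.4 − 1068.7 = 7366 kPa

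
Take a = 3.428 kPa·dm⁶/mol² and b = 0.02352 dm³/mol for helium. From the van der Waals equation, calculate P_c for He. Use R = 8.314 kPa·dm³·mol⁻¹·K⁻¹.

For a van der Waals gas, P_c = a/(27b²).
P_c = 3.428/(27×(0.02352)²) = 3.428/0.014936 = 229.5 kPa

P_c ≈ 229.5 kPa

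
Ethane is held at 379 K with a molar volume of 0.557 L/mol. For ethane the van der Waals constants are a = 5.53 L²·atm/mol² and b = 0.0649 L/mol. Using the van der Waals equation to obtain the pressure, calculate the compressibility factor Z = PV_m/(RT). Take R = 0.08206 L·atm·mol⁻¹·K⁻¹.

Z ≈ 0.8127

P = RT/(V_m − b) − a/V_m² = (0.08206)(379)/(0.557 − 0.0649) − 5.53/(0.557)²
  = 31.101/0.49210 − 17.824 = 63.201 − 17.824 = 45.377 atm
Z = PV_m/(RT) = (45.377)(0.557)/((0.08206)(379)) = 25.275/31.101 = 0.8127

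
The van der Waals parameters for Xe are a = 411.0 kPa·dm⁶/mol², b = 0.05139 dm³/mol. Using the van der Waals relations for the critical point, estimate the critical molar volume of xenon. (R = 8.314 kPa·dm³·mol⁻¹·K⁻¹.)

V_m,c ≈ 0.1542 dm³/mol

For a van der Waals gas, V_m,c = 3b.
V_m,c = 3×0.05139 = 0.1542 dm³/mol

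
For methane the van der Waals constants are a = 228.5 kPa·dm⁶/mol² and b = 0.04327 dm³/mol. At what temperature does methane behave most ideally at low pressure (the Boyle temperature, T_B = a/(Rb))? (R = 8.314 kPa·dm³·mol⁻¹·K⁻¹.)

For a van der Waals gas the second virial coefficient B₂ = b − a/(RT) vanishes at T_B = a/(Rb).
T_B = 228.5/(8.314×0.04327) = 228.5/0.35975 = 635.2 K

T_B ≈ 635.2 K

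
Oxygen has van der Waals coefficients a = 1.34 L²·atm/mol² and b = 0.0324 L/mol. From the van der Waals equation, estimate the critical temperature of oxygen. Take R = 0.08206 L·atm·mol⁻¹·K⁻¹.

For a van der Waals gas, T_c = 8a/(27Rb).
T_c = 8×1.34/(27×0.08206×0.0324) = 10.720/0.071786 = 149.3 K

T_c ≈ 149.3 K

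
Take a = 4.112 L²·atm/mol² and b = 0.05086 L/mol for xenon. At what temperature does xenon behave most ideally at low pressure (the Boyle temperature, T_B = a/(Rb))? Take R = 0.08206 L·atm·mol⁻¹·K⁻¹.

For a van der Waals gas the second virial coefficient B₂ = b − a/(RT) vanishes at T_B = a/(Rb).
T_B = 4.112/(0.08206×0.05086) = 4.112/0.0041736 = 985.2 K

T_B ≈ 985.2 K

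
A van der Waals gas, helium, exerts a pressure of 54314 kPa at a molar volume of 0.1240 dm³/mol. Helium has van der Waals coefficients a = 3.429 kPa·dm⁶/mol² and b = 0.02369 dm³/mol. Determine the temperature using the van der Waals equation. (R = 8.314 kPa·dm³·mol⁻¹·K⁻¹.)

T ≈ 658.0 K

T = (P + a/V_m²)(V_m − b)/R
P + a/V_m² = 54314 + 3.429/(0.1240)² = 54537 kPa
V_m − b = 0.1240 − 0.02369 = 0.10031 dm³/mol
T = (54537)(0.10031)/8.314 = 658.0 K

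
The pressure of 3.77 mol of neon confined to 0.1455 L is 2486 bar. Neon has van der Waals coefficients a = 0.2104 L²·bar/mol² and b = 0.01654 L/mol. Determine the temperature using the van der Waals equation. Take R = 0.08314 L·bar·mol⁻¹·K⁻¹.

T = (P + a n²/V²)(V − nb)/(nR)
P + a n²/V² = 2486 + (0.2104)(3.77)²/(0.1455)² = 2627.3 bar
V − nb = 0.1455 − (3.77)(0.01654) = 0.083144 L
T = (2627.3)(0.083144)/((3.77)(0.08314)) = 696.9 K

T ≈ 696.9 K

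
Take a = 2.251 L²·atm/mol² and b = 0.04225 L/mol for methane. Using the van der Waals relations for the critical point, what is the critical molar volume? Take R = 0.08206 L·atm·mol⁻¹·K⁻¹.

For a van der Waals gas, V_m,c = 3b.
V_m,c = 3×0.04225 = 0.1268 L/mol

V_m,c ≈ 0.1268 L/mol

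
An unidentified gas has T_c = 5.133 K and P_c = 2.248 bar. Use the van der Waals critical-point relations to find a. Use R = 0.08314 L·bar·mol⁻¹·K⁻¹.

From T_c = 8a/(27Rb) and P_c = a/(27b²): a = 27 R² T_c²/(64 P_c).
a = 27×(0.08314)²×(5.133)²/(64×2.248) = 4.9173/143.87 = 0.03418 L²·bar/mol²

a ≈ 0.03418 L²·bar/mol²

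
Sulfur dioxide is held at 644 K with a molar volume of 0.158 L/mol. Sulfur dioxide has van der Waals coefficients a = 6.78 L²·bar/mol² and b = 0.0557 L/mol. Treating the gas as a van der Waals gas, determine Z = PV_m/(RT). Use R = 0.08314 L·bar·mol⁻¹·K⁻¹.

Z ≈ 0.7430

P = RT/(V_m − b) − a/V_m² = (0.08314)(644)/(0.158 − 0.0557) − 6.78/(0.158)²
  = 53.542/0.10230 − 271.59 = 523.38 − 271.59 = 251.79 bar
Z = PV_m/(RT) = (251.79)(0.158)/((0.08314)(644)) = 39.783/53.542 = 0.7430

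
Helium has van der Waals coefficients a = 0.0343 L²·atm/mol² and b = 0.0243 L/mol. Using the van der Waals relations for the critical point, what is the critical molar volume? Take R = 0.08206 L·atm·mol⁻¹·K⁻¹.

For a van der Waals gas, V_m,c = 3b.
V_m,c = 3×0.0243 = 0.07290 L/mol

V_m,c ≈ 0.07290 L/mol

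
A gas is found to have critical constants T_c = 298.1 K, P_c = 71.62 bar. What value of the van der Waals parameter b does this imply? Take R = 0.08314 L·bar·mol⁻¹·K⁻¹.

From T_c = 8a/(27Rb) and P_c = a/(27b²): b = R T_c/(8 P_c).
b = (0.08314)(298.1)/(8×71.62) = 24.784/572.96 = 0.04326 L/mol

b ≈ 0.04326 L/mol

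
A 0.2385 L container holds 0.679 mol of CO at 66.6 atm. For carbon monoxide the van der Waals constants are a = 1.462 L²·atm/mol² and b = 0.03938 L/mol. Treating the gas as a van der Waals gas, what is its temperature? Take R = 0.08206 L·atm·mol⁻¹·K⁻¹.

T ≈ 298.2 K

T = (P + a n²/V²)(V − nb)/(nR)
P + a n²/V² = 66.6 + (1.462)(0.679)²/(0.2385)² = 78.450 atm
V − nb = 0.2385 − (0.679)(0.03938) = 0.21176 L
T = (78.450)(0.21176)/((0.679)(0.08206)) = 298.2 K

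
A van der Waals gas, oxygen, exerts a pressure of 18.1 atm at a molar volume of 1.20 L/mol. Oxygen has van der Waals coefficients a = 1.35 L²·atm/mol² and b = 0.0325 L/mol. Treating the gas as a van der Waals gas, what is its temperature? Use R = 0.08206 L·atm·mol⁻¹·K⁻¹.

T = (P + a/V_m²)(V_m − b)/R
P + a/V_m² = 18.1 + 1.35/(1.20)² = 19.038 atm
V_m − b = 1.20 − 0.0325 = 1.1675 L/mol
T = (19.038)(1.1675)/0.08206 = 270.9 K

T ≈ 270.9 K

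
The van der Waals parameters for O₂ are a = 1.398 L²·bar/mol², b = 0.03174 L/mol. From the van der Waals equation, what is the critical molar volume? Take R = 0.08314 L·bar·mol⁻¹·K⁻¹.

V_m,c ≈ 0.09522 L/mol

For a van der Waals gas, V_m,c = 3b.
V_m,c = 3×0.03174 = 0.09522 L/mol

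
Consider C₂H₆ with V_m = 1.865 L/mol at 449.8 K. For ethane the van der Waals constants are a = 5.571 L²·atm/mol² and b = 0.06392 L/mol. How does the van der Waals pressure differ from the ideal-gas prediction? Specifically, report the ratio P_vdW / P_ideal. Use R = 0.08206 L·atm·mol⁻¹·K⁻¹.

P_vdW / P_ideal ≈ 0.9546

Ideal: P_ideal = RT/V_m = (0.08206)(449.8)/1.865 = 19.7912 atm
vdW: P = RT/(V_m − b) − a/V_m² = 36.9106/1.80108 − 5.571/3.47823 = 20.4936 − 1.60168 = 18.8919 atm
Ratio = 18.8919/19.7912 = 0.9546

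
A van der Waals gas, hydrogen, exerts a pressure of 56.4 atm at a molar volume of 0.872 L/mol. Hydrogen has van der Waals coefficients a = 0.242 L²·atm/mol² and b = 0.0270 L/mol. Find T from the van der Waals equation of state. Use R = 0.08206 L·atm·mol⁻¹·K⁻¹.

T ≈ 584.0 K

T = (P + a/V_m²)(V_m − b)/R
P + a/V_m² = 56.4 + 0.242/(0.872)² = 56.718 atm
V_m − b = 0.872 − 0.0270 = 0.84500 L/mol
T = (56.718)(0.84500)/0.08206 = 584.0 K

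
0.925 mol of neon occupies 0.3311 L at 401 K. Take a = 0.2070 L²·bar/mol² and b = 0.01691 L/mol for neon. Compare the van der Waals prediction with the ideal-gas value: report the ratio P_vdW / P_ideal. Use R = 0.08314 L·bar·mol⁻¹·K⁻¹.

Ideal: P_ideal = nRT/V = (0.925)(0.08314)(401)/0.3311 = 93.1402 bar
vdW: P = nRT/(V − nb) − a n²/V² = 30.8387/0.315458 − 0.177114/0.109627 = 97.7585 − 1.61561 = 96.1429 bar
Ratio = 96.1429/93.1402 = 1.032

P_vdW / P_ideal ≈ 1.032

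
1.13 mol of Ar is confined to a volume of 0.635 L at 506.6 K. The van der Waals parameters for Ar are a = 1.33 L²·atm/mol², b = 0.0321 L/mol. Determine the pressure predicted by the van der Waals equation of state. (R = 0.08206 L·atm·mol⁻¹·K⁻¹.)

P = nRT/(V − nb) − a n²/V²
nRT/(V − nb) = (1.13)(0.08206)(506.6)/(0.635 − 1.13×0.0321) = 46.976/0.59873 = 78.459 atm
a n²/V² = (1.33)(1.13)²/(0.635)² = 4.2117 atm
P = 78.459 − 4.2117 = 74.25 atm

P ≈ 74.25 atm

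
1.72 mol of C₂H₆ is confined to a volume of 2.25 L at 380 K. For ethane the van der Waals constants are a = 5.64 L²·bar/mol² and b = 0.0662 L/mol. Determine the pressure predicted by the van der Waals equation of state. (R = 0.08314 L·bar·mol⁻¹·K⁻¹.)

P = nRT/(V − nb) − a n²/V²
nRT/(V − nb) = (1.72)(0.08314)(380)/(2.25 − 1.72×0.0662) = 54.340/2.1361 = 25.439 bar
a n²/V² = (5.64)(1.72)²/(2.25)² = 3.2959 bar
P = 25.439 − 3.2959 = 22.14 bar

P ≈ 22.14 bar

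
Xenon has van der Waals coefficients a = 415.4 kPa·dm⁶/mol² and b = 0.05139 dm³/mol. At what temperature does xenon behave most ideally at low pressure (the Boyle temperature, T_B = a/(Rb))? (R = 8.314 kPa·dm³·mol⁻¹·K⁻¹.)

For a van der Waals gas the second virial coefficient B₂ = b − a/(RT) vanishes at T_B = a/(Rb).
T_B = 415.4/(8.314×0.05139) = 415.4/0.42726 = 972.2 K

T_B ≈ 972.2 K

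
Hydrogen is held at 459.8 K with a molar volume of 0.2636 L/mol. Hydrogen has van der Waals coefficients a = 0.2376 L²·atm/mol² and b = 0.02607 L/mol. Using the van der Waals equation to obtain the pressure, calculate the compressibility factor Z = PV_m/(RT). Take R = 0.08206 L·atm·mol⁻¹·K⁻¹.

P = RT/(V_m − b) − a/V_m² = (0.08206)(459.8)/(0.2636 − 0.02607) − 0.2376/(0.2636)²
  = 37.731/0.23753 − 3.4194 = 158.85 − 3.4194 = 155.43 atm
Z = PV_m/(RT) = (155.43)(0.2636)/((0.08206)(459.8)) = 40.971/37.731 = 1.086

Z ≈ 1.086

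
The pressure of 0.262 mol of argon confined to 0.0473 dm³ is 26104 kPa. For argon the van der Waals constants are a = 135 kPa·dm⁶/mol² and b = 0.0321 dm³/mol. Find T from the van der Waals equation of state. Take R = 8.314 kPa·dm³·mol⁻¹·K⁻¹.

T ≈ 540.0 K

T = (P + a n²/V²)(V − nb)/(nR)
P + a n²/V² = 26104 + (135)(0.262)²/(0.0473)² = 30246 kPa
V − nb = 0.0473 − (0.262)(0.0321) = 0.038890 dm³
T = (30246)(0.038890)/((0.262)(8.314)) = 540.0 K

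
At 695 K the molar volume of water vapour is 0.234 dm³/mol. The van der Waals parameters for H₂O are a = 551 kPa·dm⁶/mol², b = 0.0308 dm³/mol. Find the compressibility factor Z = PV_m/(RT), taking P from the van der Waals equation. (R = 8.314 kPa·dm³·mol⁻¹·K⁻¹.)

P = RT/(V_m − b) − a/V_m² = (8.314)(695)/(0.234 − 0.0308) − 551/(0.234)²
  = 5778.2/0.20320 − 10063 = 28436 − 10063 = 18373 kPa
Z = PV_m/(RT) = (18373)(0.234)/((8.314)(695)) = 4299.3/5778.2 = 0.7441

Z ≈ 0.7441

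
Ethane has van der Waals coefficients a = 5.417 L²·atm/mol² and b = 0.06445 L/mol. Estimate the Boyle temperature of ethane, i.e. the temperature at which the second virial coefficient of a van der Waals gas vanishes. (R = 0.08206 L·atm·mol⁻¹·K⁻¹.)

T_B ≈ 1024 K

For a van der Waals gas the second virial coefficient B₂ = b − a/(RT) vanishes at T_B = a/(Rb).
T_B = 5.417/(0.08206×0.06445) = 5.417/0.0052888 = 1024 K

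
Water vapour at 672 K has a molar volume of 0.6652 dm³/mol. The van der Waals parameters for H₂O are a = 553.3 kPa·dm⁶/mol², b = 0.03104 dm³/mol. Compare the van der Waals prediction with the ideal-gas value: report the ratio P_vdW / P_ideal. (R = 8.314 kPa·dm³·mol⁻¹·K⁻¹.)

P_vdW / P_ideal ≈ 0.9001

Ideal: P_ideal = RT/V_m = (8.314)(672)/0.6652 = 8398.99 kPa
vdW: P = RT/(V_m − b) − a/V_m² = 5587.01/0.634160 − 553.3/0.442491 = 8810.10 − 1250.42 = 7559.68 kPa
Ratio = 7559.68/8398.99 = 0.9001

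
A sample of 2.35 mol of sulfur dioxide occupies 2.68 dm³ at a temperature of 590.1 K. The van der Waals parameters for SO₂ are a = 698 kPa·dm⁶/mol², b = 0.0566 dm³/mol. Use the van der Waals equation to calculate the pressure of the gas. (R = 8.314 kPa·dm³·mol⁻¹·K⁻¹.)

P ≈ 3990 kPa

P = nRT/(V − nb) − a n²/V²
nRT/(V − nb) = (2.35)(8.314)(590.1)/(2.68 − 2.35×0.0566) = 11529/2.5470 = 4526.5 kPa
a n²/V² = (698)(2.35)²/(2.68)² = 536.69 kPa
P = 4526.5 − 536.69 = 3990 kPa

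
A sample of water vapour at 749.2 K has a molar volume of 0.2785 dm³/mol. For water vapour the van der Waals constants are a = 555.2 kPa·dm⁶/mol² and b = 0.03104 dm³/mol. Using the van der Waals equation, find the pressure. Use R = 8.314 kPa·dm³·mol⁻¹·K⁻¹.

P = RT/(V_m − b) − a/V_m²
RT/(V_m − b) = (8.314)(749.2)/(0.2785 − 0.03104) = 6228.8/0.24746 = 25171 kPa
a/V_m² = 555.2/(0.2785)² = 7158.1 kPa
P = 25171 − 7158.1 = 18013 kPa

P ≈ 18013 kPa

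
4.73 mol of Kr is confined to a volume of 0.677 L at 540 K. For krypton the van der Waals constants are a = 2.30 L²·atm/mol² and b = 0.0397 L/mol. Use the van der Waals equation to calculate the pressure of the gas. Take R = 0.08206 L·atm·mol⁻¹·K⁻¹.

P ≈ 316.2 atm

P = nRT/(V − nb) − a n²/V²
nRT/(V − nb) = (4.73)(0.08206)(540)/(0.677 − 4.73×0.0397) = 209.60/0.48922 = 428.44 atm
a n²/V² = (2.30)(4.73)²/(0.677)² = 112.27 atm
P = 428.44 − 112.27 = 316.2 atm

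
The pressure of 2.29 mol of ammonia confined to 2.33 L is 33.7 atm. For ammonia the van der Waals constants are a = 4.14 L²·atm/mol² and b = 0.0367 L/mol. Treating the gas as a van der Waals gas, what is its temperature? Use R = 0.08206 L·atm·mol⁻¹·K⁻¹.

T ≈ 450.6 K

T = (P + a n²/V²)(V − nb)/(nR)
P + a n²/V² = 33.7 + (4.14)(2.29)²/(2.33)² = 37.699 atm
V − nb = 2.33 − (2.29)(0.0367) = 2.2460 L
T = (37.699)(2.2460)/((2.29)(0.08206)) = 450.6 K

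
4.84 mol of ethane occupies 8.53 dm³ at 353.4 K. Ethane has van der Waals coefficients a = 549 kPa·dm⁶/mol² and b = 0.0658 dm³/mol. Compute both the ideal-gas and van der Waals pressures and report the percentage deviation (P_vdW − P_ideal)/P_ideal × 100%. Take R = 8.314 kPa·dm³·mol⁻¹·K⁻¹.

Ideal: P_ideal = nRT/V = (4.84)(8.314)(353.4)/8.53 = 1667.14 kPa
vdW: P = nRT/(V − nb) − a n²/V² = 14220.7/8.21153 − 12860.7/72.7609 = 1731.80 − 176.753 = 1555.05 kPa
% deviation = (1555.05 − 1667.14)/1667.14 × 100% = -6.72%

-6.72 %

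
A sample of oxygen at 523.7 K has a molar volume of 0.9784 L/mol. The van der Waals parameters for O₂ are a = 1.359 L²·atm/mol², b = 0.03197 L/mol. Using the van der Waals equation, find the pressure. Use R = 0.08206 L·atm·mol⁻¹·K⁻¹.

P = RT/(V_m − b) − a/V_m²
RT/(V_m − b) = (0.08206)(523.7)/(0.9784 − 0.03197) = 42.975/0.94643 = 45.407 atm
a/V_m² = 1.359/(0.9784)² = 1.4197 atm
P = 45.407 − 1.4197 = 43.99 atm

P ≈ 43.99 atm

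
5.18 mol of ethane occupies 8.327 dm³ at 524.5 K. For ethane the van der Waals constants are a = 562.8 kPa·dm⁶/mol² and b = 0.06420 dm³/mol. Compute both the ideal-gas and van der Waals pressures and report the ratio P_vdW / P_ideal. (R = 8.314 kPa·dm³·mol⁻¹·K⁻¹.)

P_vdW / P_ideal ≈ 0.9613

Ideal: P_ideal = nRT/V = (5.18)(8.314)(524.5)/8.327 = 2712.67 kPa
vdW: P = nRT/(V − nb) − a n²/V² = 22588.4/7.99444 − 15101.3/69.3389 = 2825.51 − 217.790 = 2607.72 kPa
Ratio = 2607.72/2712.67 = 0.9613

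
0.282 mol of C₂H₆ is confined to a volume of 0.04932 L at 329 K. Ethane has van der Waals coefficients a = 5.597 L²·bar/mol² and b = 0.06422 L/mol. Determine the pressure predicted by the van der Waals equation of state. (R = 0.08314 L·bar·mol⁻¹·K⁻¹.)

P ≈ 64.17 bar

P = nRT/(V − nb) − a n²/V²
nRT/(V − nb) = (0.282)(0.08314)(329)/(0.04932 − 0.282×0.06422) = 7.7136/0.031210 = 247.15 bar
a n²/V² = (5.597)(0.282)²/(0.04932)² = 182.98 bar
P = 247.15 − 182.98 = 64.17 bar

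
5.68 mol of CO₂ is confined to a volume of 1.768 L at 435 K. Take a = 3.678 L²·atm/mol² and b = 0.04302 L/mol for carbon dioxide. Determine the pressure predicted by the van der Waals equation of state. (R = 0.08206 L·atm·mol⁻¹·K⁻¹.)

P = nRT/(V − nb) − a n²/V²
nRT/(V − nb) = (5.68)(0.08206)(435)/(1.768 − 5.68×0.04302) = 202.75/1.5236 = 133.07 atm
a n²/V² = (3.678)(5.68)²/(1.768)² = 37.962 atm
P = 133.07 − 37.962 = 95.11 atm

P ≈ 95.11 atm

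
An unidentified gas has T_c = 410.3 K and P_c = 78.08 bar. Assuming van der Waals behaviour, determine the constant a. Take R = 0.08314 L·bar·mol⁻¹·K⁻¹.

From T_c = 8a/(27Rb) and P_c = a/(27b²): a = 27 R² T_c²/(64 P_c).
a = 27×(0.08314)²×(410.3)²/(64×78.08) = 31419/4997.1 = 6.287 L²·bar/mol²

a ≈ 6.287 L²·bar/mol²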